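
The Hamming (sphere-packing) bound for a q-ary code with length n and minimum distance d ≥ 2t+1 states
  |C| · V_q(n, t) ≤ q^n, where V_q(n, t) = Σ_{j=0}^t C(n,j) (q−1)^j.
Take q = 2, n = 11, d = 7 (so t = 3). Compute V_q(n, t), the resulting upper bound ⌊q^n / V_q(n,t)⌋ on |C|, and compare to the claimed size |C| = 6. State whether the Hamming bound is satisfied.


V_q(n, t) = 232, q^n = 2048, Hamming bound = 8, |C| = 6 ≤ bound (satisfied).

Step 1: Compute V_q(n, t) = Σ_{j=0}^3 C(n, j) (q−1)^j.
  j = 0: C(11,0)·(1)^0 = 1·1 = 1.
  j = 1: C(11,1)·(1)^1 = 11·1 = 11.
  j = 2: C(11,2)·(1)^2 = 55·1 = 55.
  j = 3: C(11,3)·(1)^3 = 165·1 = 165.
  V_q(n, t) = 1 + 11 + 55 + 165 = 232.
Step 2: q^n = 2^11 = 2048.
Step 3: Hamming bound ⌊q^n / V_q(n,t)⌋ = ⌊2048/232⌋ = 8.
Step 4: Compare |C| = 6 to 8: satisfied.
The claimed |C| lies below the Hamming bound.


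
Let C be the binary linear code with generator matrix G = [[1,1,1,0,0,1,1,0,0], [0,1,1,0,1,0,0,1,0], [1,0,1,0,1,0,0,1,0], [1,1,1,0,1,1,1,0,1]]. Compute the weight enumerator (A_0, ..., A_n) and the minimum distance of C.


Weight distribution: A_0 = 1, A_2 = 2, A_3 = 1, A_4 = 5, A_5 = 6, A_7 = 1. Minimum distance d = 2.

Enumerate all 2^4 = 16 messages m ∈ F_2^4.
For each, compute codeword c = mG in F_2^9, then tally its weight.
  m = 0000 → c = 000000000, weight = 0.
  m = 1000 → c = 111001100, weight = 5.
  m = 0100 → c = 011010010, weight = 4.
  m = 1100 → c = 100011110, weight = 5.
  m = 0010 → c = 101010010, weight = 4.
  m = 1010 → c = 010011110, weight = 5.
  m = 0110 → c = 110000000, weight = 2.
  m = 1110 → c = 001001100, weight = 3.
  m = 0001 → c = 111011101, weight = 7.
  m = 1001 → c = 000010001, weight = 2.
  m = 0101 → c = 100001111, weight = 5.
  m = 1101 → c = 011000011, weight = 4.
  m = 0011 → c = 010001111, weight = 5.
  m = 1011 → c = 101000011, weight = 4.
  m = 0111 → c = 001011101, weight = 5.
  m = 1111 → c = 110010001, weight = 4.
Tally weights:
  weight 0: 1 codewords.
  weight 2: 2 codewords.
  weight 3: 1 codewords.
  weight 4: 5 codewords.
  weight 5: 6 codewords.
  weight 7: 1 codewords.
Minimum distance d = smallest w > 0 with A_w > 0 = 2.
Sanity: Σ A_w = 16 = 2^4 = 16 ✓.


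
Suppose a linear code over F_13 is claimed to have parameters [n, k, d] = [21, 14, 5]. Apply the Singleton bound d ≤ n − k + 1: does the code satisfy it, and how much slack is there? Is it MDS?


Singleton RHS = n − k + 1 = 8, slack = 3, bound satisfied, not MDS.

Singleton bound: d ≤ n − k + 1.
Here n = 21, k = 14, so n − k + 1 = 8.
Given d = 5, check d ≤ 8: YES.
Slack = (n − k + 1) − d = 3.
The code is NOT MDS (slack = 3 > 0).
Description: the claimed parameters are [21, 14, 5]_13; such a code would be non-MDS.


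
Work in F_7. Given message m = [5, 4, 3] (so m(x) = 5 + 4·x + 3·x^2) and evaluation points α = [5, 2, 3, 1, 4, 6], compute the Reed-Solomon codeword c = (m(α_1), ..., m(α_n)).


c = [2, 4, 2, 5, 6, 4]

Message polynomial: m(x) = 5 + 4·x + 3·x^2 (mod 7).
For each evaluation point α_i, compute m(α_i) mod 7:
  α_1 = 5: Horner steps 3 → 5 → 2, so m(5) = 2.
  α_2 = 2: Horner steps 3 → 3 → 4, so m(2) = 4.
  α_3 = 3: Horner steps 3 → 6 → 2, so m(3) = 2.
  α_4 = 1: Horner steps 3 → 0 → 5, so m(1) = 5.
  α_5 = 4: Horner steps 3 → 2 → 6, so m(4) = 6.
  α_6 = 6: Horner steps 3 → 1 → 4, so m(6) = 4.
Codeword c = [2, 4, 2, 5, 6, 4] ∈ F_7^6.


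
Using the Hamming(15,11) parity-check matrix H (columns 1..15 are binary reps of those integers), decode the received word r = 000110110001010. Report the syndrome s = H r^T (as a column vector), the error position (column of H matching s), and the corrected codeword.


s = (1, 1, 0, 0)^T, error position = 12, corrected codeword c = 000110110000010

Compute s = H r^T mod 2 one row at a time:
  s_1 = 1 + 0 + 0 + 0 + 1 + 0 + 1 + 0 = 3 ≡ 1 (mod 2).
  s_2 = 1 + 1 + 0 + 1 + 1 + 0 + 1 + 0 = 5 ≡ 1 (mod 2).
  s_3 = 0 + 0 + 0 + 1 + 0 + 0 + 1 + 0 = 2 ≡ 0 (mod 2).
  s_4 = 0 + 0 + 1 + 1 + 0 + 0 + 0 + 0 = 2 ≡ 0 (mod 2).
s = (1, 1, 0, 0)^T — this equals column 12 of H (binary 1100), so error is at position 12.
Correct: flip bit 12 of r = 000110110001010 to get c = 000110110000010.


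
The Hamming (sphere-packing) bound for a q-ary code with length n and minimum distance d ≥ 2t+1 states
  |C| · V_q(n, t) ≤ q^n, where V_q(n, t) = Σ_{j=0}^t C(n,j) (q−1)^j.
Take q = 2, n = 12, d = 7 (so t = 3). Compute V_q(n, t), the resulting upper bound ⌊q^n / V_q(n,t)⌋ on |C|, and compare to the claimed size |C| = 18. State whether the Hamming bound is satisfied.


V_q(n, t) = 299, q^n = 4096, Hamming bound = 13, |C| = 18 > bound (violated).

Step 1: Compute V_q(n, t) = Σ_{j=0}^3 C(n, j) (q−1)^j.
  j = 0: C(12,0)·(1)^0 = 1·1 = 1.
  j = 1: C(12,1)·(1)^1 = 12·1 = 12.
  j = 2: C(12,2)·(1)^2 = 66·1 = 66.
  j = 3: C(12,3)·(1)^3 = 220·1 = 220.
  V_q(n, t) = 1 + 12 + 66 + 220 = 299.
Step 2: q^n = 2^12 = 4096.
Step 3: Hamming bound ⌊q^n / V_q(n,t)⌋ = ⌊4096/299⌋ = 13.
Step 4: Compare |C| = 18 to 13: violated.
The claimed |C| lies above the Hamming bound, so no 2-ary code of length 12 with d ≥ 7 can have 18 codewords.


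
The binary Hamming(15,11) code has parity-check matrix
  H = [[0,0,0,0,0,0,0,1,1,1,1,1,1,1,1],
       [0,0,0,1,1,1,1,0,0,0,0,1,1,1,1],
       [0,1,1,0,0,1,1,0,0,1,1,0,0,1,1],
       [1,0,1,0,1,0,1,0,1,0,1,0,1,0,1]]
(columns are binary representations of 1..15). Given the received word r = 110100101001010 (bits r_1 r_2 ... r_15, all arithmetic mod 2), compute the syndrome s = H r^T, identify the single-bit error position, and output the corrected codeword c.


s = (1, 0, 1, 1)^T, error position = 11, corrected codeword c = 110100101011010

Compute s = H r^T mod 2 one row at a time:
  s_1 = 0 + 1 + 0 + 0 + 1 + 0 + 1 + 0 = 3 ≡ 1 (mod 2).
  s_2 = 1 + 0 + 0 + 1 + 1 + 0 + 1 + 0 = 4 ≡ 0 (mod 2).
  s_3 = 1 + 0 + 0 + 1 + 0 + 0 + 1 + 0 = 3 ≡ 1 (mod 2).
  s_4 = 1 + 0 + 0 + 1 + 1 + 0 + 0 + 0 = 3 ≡ 1 (mod 2).
s = (1, 0, 1, 1)^T — this equals column 11 of H (binary 1011), so error is at position 11.
Correct: flip bit 11 of r = 110100101001010 to get c = 110100101011010.


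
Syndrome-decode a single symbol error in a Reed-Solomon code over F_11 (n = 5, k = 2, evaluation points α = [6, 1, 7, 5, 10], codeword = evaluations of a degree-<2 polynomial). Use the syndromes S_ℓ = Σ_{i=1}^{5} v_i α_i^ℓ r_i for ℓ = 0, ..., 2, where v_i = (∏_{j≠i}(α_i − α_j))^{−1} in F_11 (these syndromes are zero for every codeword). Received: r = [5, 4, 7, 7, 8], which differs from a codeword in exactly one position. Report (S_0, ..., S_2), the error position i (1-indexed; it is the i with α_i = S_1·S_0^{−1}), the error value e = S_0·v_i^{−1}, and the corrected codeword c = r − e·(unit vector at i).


S = (6, 9, 8), error at position 3, error magnitude e = 4, c = [5, 4, 3, 7, 8].

Step 1: column multipliers v_i = (∏_{j≠i}(α_i − α_j))^{−1} mod 11.
  i = 1 (α = 6): (6−1)(6−7)(6−5)(6−10) = 5·(−1)·1·(−4) = 20 ≡ 9, so v_1 = 9^{−1} = 5 (mod 11).
  i = 2 (α = 1): (1−6)(1−7)(1−5)(1−10) = (−5)·(−6)·(−4)·(−9) = 1080 ≡ 2, so v_2 = 2^{−1} = 6 (mod 11).
  i = 3 (α = 7): (7−6)(7−1)(7−5)(7−10) = 1·6·2·(−3) = −36 ≡ 8, so v_3 = 8^{−1} = 7 (mod 11).
  i = 4 (α = 5): (5−6)(5−1)(5−7)(5−10) = (−1)·4·(−2)·(−5) = −40 ≡ 4, so v_4 = 4^{−1} = 3 (mod 11).
  i = 5 (α = 10): (10−6)(10−1)(10−7)(10−5) = 4·9·3·5 = 540 ≡ 1, so v_5 = 1^{−1} = 1 (mod 11).
  v = [5, 6, 7, 3, 1].
Step 2: syndromes of r = [5, 4, 7, 7, 8] (all sums mod 11).
  S_0 = Σ v_i r_i = 5·5 + 6·4 + 7·7 + 3·7 + 1·8 = 127 ≡ 6.
  S_1 = Σ v_i α_i r_i = 5·6·5 + 6·1·4 + 7·7·7 + 3·5·7 + 1·10·8 = 702 ≡ 9.
  α_i^2 mod 11 = [3, 1, 5, 3, 1].
  S_2 = Σ v_i α_i^2 r_i = 5·3·5 + 6·1·4 + 7·5·7 + 3·3·7 + 1·1·8 = 415 ≡ 8.
  S = (6, 9, 8) ≠ 0, so r is not a codeword (an error is present).
Step 3: locate the error. For a single error e at position i, S_ℓ = v_i·e·α_i^ℓ, so α_err = S_1/S_0.
  S_0^{−1} = 6^{−1} = 2 (mod 11), so α_err = 9·2 = 18 ≡ 7 = α_3. Error position i = 3.
  Consistency check: S_2/S_1 = 8·5 = 40 ≡ 7 = α_err ✓ (single-error assumption holds).
Step 4: error magnitude e = S_0/v_3 = S_0·∏_{j≠3}(α_3 − α_j) = 6·8 = 48 ≡ 4 (mod 11).
Step 5: correct position 3: c_3 = r_3 − e = 7 − 4 ≡ 3 (mod 11). Hence c = [5, 4, 3, 7, 8].
  Check: interpolating c through the α_i gives m(x) = 6 + 9·x (degree < 2) with m(α_i) = c_i for every i, so c is indeed a codeword.


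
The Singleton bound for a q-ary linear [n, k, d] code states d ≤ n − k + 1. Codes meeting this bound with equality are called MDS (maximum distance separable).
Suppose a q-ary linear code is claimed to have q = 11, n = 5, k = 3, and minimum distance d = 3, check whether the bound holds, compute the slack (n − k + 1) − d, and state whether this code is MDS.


Singleton RHS = n − k + 1 = 3, slack = 0, bound satisfied, MDS.

Singleton bound: d ≤ n − k + 1.
Here n = 5, k = 3, so n − k + 1 = 3.
Given d = 3, check d ≤ 3: YES.
Slack = (n − k + 1) − d = 0.
The code is MDS (slack = 0).
Description: the claimed parameters are [5, 3, 3]_11; such a code would be MDS (meets Singleton bound).


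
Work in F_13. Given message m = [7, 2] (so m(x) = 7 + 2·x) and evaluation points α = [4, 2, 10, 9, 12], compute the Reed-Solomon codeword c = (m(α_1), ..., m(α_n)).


c = [2, 11, 1, 12, 5]

Message polynomial: m(x) = 7 + 2·x (mod 13).
For each evaluation point α_i, compute m(α_i) mod 13:
  α_1 = 4: Horner steps 2 → 2, so m(4) = 2.
  α_2 = 2: Horner steps 2 → 11, so m(2) = 11.
  α_3 = 10: Horner steps 2 → 1, so m(10) = 1.
  α_4 = 9: Horner steps 2 → 12, so m(9) = 12.
  α_5 = 12: Horner steps 2 → 5, so m(12) = 5.
Codeword c = [2, 11, 1, 12, 5] ∈ F_13^5.


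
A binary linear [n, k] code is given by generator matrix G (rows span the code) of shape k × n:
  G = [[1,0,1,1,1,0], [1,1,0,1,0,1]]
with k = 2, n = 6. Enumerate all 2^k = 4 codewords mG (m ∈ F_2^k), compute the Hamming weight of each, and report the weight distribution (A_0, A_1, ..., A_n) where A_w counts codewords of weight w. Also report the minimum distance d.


Weight distribution: A_0 = 1, A_4 = 3. Minimum distance d = 4.

Enumerate all 2^2 = 4 messages m ∈ F_2^2.
For each, compute codeword c = mG in F_2^6, then tally its weight.
  m = 00 → c = 000000, weight = 0.
  m = 10 → c = 101110, weight = 4.
  m = 01 → c = 110101, weight = 4.
  m = 11 → c = 011011, weight = 4.
Tally weights:
  weight 0: 1 codewords.
  weight 4: 3 codewords.
Minimum distance d = smallest w > 0 with A_w > 0 = 4.
Sanity: Σ A_w = 4 = 2^2 = 4 ✓.


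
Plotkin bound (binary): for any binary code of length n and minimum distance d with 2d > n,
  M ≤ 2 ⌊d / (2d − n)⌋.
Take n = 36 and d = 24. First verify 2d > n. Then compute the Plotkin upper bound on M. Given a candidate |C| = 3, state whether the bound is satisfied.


Plotkin bound M ≤ 4; given |C| = 3 ≤ bound (satisfied).

Check applicability: 2d = 48, n = 36.
2d − n = 12 > 0, so Plotkin applies.
Compute d/(2d−n) = 24/12 ≈ 2.0000.
⌊d/(2d−n)⌋ = 2.
Plotkin bound: M ≤ 2·2 = 4.
Given |C| = 3, check: satisfied.
This |C| is below the Plotkin bound.


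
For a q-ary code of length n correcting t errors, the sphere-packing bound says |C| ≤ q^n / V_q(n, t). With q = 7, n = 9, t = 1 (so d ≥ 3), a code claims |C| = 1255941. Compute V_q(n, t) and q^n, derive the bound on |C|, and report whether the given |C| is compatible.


V_q(n, t) = 55, q^n = 40353607, Hamming bound = 733701, |C| = 1255941 > bound (violated).

Step 1: Compute V_q(n, t) = Σ_{j=0}^1 C(n, j) (q−1)^j.
  j = 0: C(9,0)·(6)^0 = 1·1 = 1.
  j = 1: C(9,1)·(6)^1 = 9·6 = 54.
  V_q(n, t) = 1 + 54 = 55.
Step 2: q^n = 7^9 = 40353607.
Step 3: Hamming bound ⌊q^n / V_q(n,t)⌋ = ⌊40353607/55⌋ = 733701.
Step 4: Compare |C| = 1255941 to 733701: violated.
The claimed |C| lies above the Hamming bound, so no 7-ary code of length 9 with d ≥ 3 can have 1255941 codewords.


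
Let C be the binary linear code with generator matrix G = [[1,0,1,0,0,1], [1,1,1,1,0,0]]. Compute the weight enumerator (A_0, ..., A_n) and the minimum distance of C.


Weight distribution: A_0 = 1, A_3 = 2, A_4 = 1. Minimum distance d = 3.

Enumerate all 2^2 = 4 messages m ∈ F_2^2.
For each, compute codeword c = mG in F_2^6, then tally its weight.
  m = 00 → c = 000000, weight = 0.
  m = 10 → c = 101001, weight = 3.
  m = 01 → c = 111100, weight = 4.
  m = 11 → c = 010101, weight = 3.
Tally weights:
  weight 0: 1 codewords.
  weight 3: 2 codewords.
  weight 4: 1 codewords.
Minimum distance d = smallest w > 0 with A_w > 0 = 3.
Sanity: Σ A_w = 4 = 2^2 = 4 ✓.


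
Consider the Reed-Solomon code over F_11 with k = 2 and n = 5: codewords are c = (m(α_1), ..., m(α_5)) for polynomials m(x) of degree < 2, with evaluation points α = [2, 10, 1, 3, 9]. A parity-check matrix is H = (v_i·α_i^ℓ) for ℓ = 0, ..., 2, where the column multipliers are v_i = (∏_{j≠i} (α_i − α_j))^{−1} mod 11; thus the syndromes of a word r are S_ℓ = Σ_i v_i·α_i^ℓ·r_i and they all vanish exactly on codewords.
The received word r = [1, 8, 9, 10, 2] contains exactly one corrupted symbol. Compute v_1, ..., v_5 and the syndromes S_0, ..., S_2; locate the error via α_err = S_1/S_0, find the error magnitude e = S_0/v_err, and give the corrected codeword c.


S = (3, 6, 1), error at position 1, error magnitude e = 8, c = [4, 8, 9, 10, 2].

Step 1: column multipliers v_i = (∏_{j≠i}(α_i − α_j))^{−1} mod 11.
  i = 1 (α = 2): (2−10)(2−1)(2−3)(2−9) = (−8)·1·(−1)·(−7) = −56 ≡ 10, so v_1 = 10^{−1} = 10 (mod 11).
  i = 2 (α = 10): (10−2)(10−1)(10−3)(10−9) = 8·9·7·1 = 504 ≡ 9, so v_2 = 9^{−1} = 5 (mod 11).
  i = 3 (α = 1): (1−2)(1−10)(1−3)(1−9) = (−1)·(−9)·(−2)·(−8) = 144 ≡ 1, so v_3 = 1^{−1} = 1 (mod 11).
  i = 4 (α = 3): (3−2)(3−10)(3−1)(3−9) = 1·(−7)·2·(−6) = 84 ≡ 7, so v_4 = 7^{−1} = 8 (mod 11).
  i = 5 (α = 9): (9−2)(9−10)(9−1)(9−3) = 7·(−1)·8·6 = −336 ≡ 5, so v_5 = 5^{−1} = 9 (mod 11).
  v = [10, 5, 1, 8, 9].
Step 2: syndromes of r = [1, 8, 9, 10, 2] (all sums mod 11).
  S_0 = Σ v_i r_i = 10·1 + 5·8 + 1·9 + 8·10 + 9·2 = 157 ≡ 3.
  S_1 = Σ v_i α_i r_i = 10·2·1 + 5·10·8 + 1·1·9 + 8·3·10 + 9·9·2 = 831 ≡ 6.
  α_i^2 mod 11 = [4, 1, 1, 9, 4].
  S_2 = Σ v_i α_i^2 r_i = 10·4·1 + 5·1·8 + 1·1·9 + 8·9·10 + 9·4·2 = 881 ≡ 1.
  S = (3, 6, 1) ≠ 0, so r is not a codeword (an error is present).
Step 3: locate the error. For a single error e at position i, S_ℓ = v_i·e·α_i^ℓ, so α_err = S_1/S_0.
  S_0^{−1} = 3^{−1} = 4 (mod 11), so α_err = 6·4 = 24 ≡ 2 = α_1. Error position i = 1.
  Consistency check: S_2/S_1 = 1·2 = 2 ≡ 2 = α_err ✓ (single-error assumption holds).
Step 4: error magnitude e = S_0/v_1 = S_0·∏_{j≠1}(α_1 − α_j) = 3·10 = 30 ≡ 8 (mod 11).
Step 5: correct position 1: c_1 = r_1 − e = 1 − 8 ≡ 4 (mod 11). Hence c = [4, 8, 9, 10, 2].
  Check: interpolating c through the α_i gives m(x) = 3 + 6·x (degree < 2) with m(α_i) = c_i for every i, so c is indeed a codeword.


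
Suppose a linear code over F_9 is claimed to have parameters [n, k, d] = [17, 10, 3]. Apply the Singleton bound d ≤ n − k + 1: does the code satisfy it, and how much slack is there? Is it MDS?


Singleton RHS = n − k + 1 = 8, slack = 5, bound satisfied, not MDS.

Singleton bound: d ≤ n − k + 1.
Here n = 17, k = 10, so n − k + 1 = 8.
Given d = 3, check d ≤ 8: YES.
Slack = (n − k + 1) − d = 5.
The code is NOT MDS (slack = 5 > 0).
Description: the claimed parameters are [17, 10, 3]_9; such a code would be non-MDS.


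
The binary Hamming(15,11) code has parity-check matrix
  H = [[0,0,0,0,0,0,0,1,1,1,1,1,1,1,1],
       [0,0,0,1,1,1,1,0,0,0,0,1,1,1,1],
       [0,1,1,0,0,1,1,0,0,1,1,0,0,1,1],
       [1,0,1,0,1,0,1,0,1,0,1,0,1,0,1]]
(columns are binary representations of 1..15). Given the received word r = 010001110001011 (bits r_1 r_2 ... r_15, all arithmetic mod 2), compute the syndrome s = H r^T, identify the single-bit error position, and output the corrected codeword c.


s = (0, 1, 1, 0)^T, error position = 6, corrected codeword c = 010000110001011

Compute s = H r^T mod 2 one row at a time:
  s_1 = 1 + 0 + 0 + 0 + 1 + 0 + 1 + 1 = 4 ≡ 0 (mod 2).
  s_2 = 0 + 0 + 1 + 1 + 1 + 0 + 1 + 1 = 5 ≡ 1 (mod 2).
  s_3 = 1 + 0 + 1 + 1 + 0 + 0 + 1 + 1 = 5 ≡ 1 (mod 2).
  s_4 = 0 + 0 + 0 + 1 + 0 + 0 + 0 + 1 = 2 ≡ 0 (mod 2).
s = (0, 1, 1, 0)^T — this equals column 6 of H (binary 0110), so error is at position 6.
Correct: flip bit 6 of r = 010001110001011 to get c = 010000110001011.


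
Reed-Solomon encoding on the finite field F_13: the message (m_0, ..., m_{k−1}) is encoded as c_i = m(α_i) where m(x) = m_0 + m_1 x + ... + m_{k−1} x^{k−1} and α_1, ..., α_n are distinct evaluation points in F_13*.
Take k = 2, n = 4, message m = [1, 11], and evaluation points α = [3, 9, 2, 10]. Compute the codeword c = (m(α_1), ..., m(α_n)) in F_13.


c = [8, 9, 10, 7]

Message polynomial: m(x) = 1 + 11·x (mod 13).
For each evaluation point α_i, compute m(α_i) mod 13:
  α_1 = 3: Horner steps 11 → 8, so m(3) = 8.
  α_2 = 9: Horner steps 11 → 9, so m(9) = 9.
  α_3 = 2: Horner steps 11 → 10, so m(2) = 10.
  α_4 = 10: Horner steps 11 → 7, so m(10) = 7.
Codeword c = [8, 9, 10, 7] ∈ F_13^4.


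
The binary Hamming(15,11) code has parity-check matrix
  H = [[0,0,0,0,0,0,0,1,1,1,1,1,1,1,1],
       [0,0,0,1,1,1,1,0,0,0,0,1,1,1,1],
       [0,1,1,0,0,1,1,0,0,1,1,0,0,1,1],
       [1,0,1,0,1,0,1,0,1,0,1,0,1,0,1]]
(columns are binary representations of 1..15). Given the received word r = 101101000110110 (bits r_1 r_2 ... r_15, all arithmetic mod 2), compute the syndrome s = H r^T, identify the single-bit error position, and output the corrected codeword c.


s = (0, 0, 1, 0)^T, error position = 2, corrected codeword c = 111101000110110

Compute s = H r^T mod 2 one row at a time:
  s_1 = 0 + 0 + 1 + 1 + 0 + 1 + 1 + 0 = 4 ≡ 0 (mod 2).
  s_2 = 1 + 0 + 1 + 0 + 0 + 1 + 1 + 0 = 4 ≡ 0 (mod 2).
  s_3 = 0 + 1 + 1 + 0 + 1 + 1 + 1 + 0 = 5 ≡ 1 (mod 2).
  s_4 = 1 + 1 + 0 + 0 + 0 + 1 + 1 + 0 = 4 ≡ 0 (mod 2).
s = (0, 0, 1, 0)^T — this equals column 2 of H (binary 0010), so error is at position 2.
Correct: flip bit 2 of r = 101101000110110 to get c = 111101000110110.


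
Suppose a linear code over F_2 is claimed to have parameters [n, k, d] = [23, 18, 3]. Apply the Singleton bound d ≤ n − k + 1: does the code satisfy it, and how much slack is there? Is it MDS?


Singleton RHS = n − k + 1 = 6, slack = 3, bound satisfied, not MDS.

Singleton bound: d ≤ n − k + 1.
Here n = 23, k = 18, so n − k + 1 = 6.
Given d = 3, check d ≤ 6: YES.
Slack = (n − k + 1) − d = 3.
The code is NOT MDS (slack = 3 > 0).
Description: the claimed parameters are [23, 18, 3]_2; such a code would be non-MDS.


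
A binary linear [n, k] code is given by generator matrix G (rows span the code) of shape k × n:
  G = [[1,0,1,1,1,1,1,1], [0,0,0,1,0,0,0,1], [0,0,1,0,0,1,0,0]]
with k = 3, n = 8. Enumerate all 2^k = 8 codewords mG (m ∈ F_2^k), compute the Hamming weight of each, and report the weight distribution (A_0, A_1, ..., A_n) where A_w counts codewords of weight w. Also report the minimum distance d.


Weight distribution: A_0 = 1, A_2 = 2, A_3 = 1, A_4 = 1, A_5 = 2, A_7 = 1. Minimum distance d = 2.

Enumerate all 2^3 = 8 messages m ∈ F_2^3.
For each, compute codeword c = mG in F_2^8, then tally its weight.
  m = 000 → c = 00000000, weight = 0.
  m = 100 → c = 10111111, weight = 7.
  m = 010 → c = 00010001, weight = 2.
  m = 110 → c = 10101110, weight = 5.
  m = 001 → c = 00100100, weight = 2.
  m = 101 → c = 10011011, weight = 5.
  m = 011 → c = 00110101, weight = 4.
  m = 111 → c = 10001010, weight = 3.
Tally weights:
  weight 0: 1 codewords.
  weight 2: 2 codewords.
  weight 3: 1 codewords.
  weight 4: 1 codewords.
  weight 5: 2 codewords.
  weight 7: 1 codewords.
Minimum distance d = smallest w > 0 with A_w > 0 = 2.
Sanity: Σ A_w = 8 = 2^3 = 8 ✓.


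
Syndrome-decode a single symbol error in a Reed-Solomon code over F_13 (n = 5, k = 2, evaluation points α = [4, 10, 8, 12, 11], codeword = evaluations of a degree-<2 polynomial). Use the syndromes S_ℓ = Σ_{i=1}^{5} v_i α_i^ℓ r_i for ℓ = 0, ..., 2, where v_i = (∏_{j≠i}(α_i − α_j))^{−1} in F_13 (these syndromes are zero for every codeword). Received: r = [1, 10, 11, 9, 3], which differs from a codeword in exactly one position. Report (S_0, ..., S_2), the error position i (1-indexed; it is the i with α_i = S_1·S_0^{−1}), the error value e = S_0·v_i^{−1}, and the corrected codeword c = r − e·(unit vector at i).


S = (8, 6, 11), error at position 1, error magnitude e = 1, c = [0, 10, 11, 9, 3].

Step 1: column multipliers v_i = (∏_{j≠i}(α_i − α_j))^{−1} mod 13.
  i = 1 (α = 4): (4−10)(4−8)(4−12)(4−11) = (−6)·(−4)·(−8)·(−7) = 1344 ≡ 5, so v_1 = 5^{−1} = 8 (mod 13).
  i = 2 (α = 10): (10−4)(10−8)(10−12)(10−11) = 6·2·(−2)·(−1) = 24 ≡ 11, so v_2 = 11^{−1} = 6 (mod 13).
  i = 3 (α = 8): (8−4)(8−10)(8−12)(8−11) = 4·(−2)·(−4)·(−3) = −96 ≡ 8, so v_3 = 8^{−1} = 5 (mod 13).
  i = 4 (α = 12): (12−4)(12−10)(12−8)(12−11) = 8·2·4·1 = 64 ≡ 12, so v_4 = 12^{−1} = 12 (mod 13).
  i = 5 (α = 11): (11−4)(11−10)(11−8)(11−12) = 7·1·3·(−1) = −21 ≡ 5, so v_5 = 5^{−1} = 8 (mod 13).
  v = [8, 6, 5, 12, 8].
Step 2: syndromes of r = [1, 10, 11, 9, 3] (all sums mod 13).
  S_0 = Σ v_i r_i = 8·1 + 6·10 + 5·11 + 12·9 + 8·3 = 255 ≡ 8.
  S_1 = Σ v_i α_i r_i = 8·4·1 + 6·10·10 + 5·8·11 + 12·12·9 + 8·11·3 = 2632 ≡ 6.
  α_i^2 mod 13 = [3, 9, 12, 1, 4].
  S_2 = Σ v_i α_i^2 r_i = 8·3·1 + 6·9·10 + 5·12·11 + 12·1·9 + 8·4·3 = 1428 ≡ 11.
  S = (8, 6, 11) ≠ 0, so r is not a codeword (an error is present).
Step 3: locate the error. For a single error e at position i, S_ℓ = v_i·e·α_i^ℓ, so α_err = S_1/S_0.
  S_0^{−1} = 8^{−1} = 5 (mod 13), so α_err = 6·5 = 30 ≡ 4 = α_1. Error position i = 1.
  Consistency check: S_2/S_1 = 11·11 = 121 ≡ 4 = α_err ✓ (single-error assumption holds).
Step 4: error magnitude e = S_0/v_1 = S_0·∏_{j≠1}(α_1 − α_j) = 8·5 = 40 ≡ 1 (mod 13).
Step 5: correct position 1: c_1 = r_1 − e = 1 − 1 ≡ 0 (mod 13). Hence c = [0, 10, 11, 9, 3].
  Check: interpolating c through the α_i gives m(x) = 2 + 6·x (degree < 2) with m(α_i) = c_i for every i, so c is indeed a codeword.


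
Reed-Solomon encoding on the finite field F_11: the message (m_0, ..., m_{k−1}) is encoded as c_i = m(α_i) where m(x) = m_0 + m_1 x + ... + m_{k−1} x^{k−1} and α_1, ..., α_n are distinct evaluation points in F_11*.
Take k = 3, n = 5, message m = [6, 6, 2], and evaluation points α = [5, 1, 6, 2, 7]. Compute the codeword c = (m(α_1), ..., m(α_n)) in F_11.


c = [9, 3, 4, 4, 3]

Message polynomial: m(x) = 6 + 6·x + 2·x^2 (mod 11).
For each evaluation point α_i, compute m(α_i) mod 11:
  α_1 = 5: Horner steps 2 → 5 → 9, so m(5) = 9.
  α_2 = 1: Horner steps 2 → 8 → 3, so m(1) = 3.
  α_3 = 6: Horner steps 2 → 7 → 4, so m(6) = 4.
  α_4 = 2: Horner steps 2 → 10 → 4, so m(2) = 4.
  α_5 = 7: Horner steps 2 → 9 → 3, so m(7) = 3.
Codeword c = [9, 3, 4, 4, 3] ∈ F_11^5.


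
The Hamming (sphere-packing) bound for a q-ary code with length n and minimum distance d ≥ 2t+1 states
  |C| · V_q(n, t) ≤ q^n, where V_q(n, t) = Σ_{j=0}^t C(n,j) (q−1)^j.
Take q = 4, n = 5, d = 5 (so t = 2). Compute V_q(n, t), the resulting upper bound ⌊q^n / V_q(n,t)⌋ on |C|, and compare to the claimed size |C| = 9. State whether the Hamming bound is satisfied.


V_q(n, t) = 106, q^n = 1024, Hamming bound = 9, |C| = 9 ≤ bound (satisfied).

Step 1: Compute V_q(n, t) = Σ_{j=0}^2 C(n, j) (q−1)^j.
  j = 0: C(5,0)·(3)^0 = 1·1 = 1.
  j = 1: C(5,1)·(3)^1 = 5·3 = 15.
  j = 2: C(5,2)·(3)^2 = 10·9 = 90.
  V_q(n, t) = 1 + 15 + 90 = 106.
Step 2: q^n = 4^5 = 1024.
Step 3: Hamming bound ⌊q^n / V_q(n,t)⌋ = ⌊1024/106⌋ = 9.
Step 4: Compare |C| = 9 to 9: satisfied.
The claimed |C| lies at the Hamming bound (tight).


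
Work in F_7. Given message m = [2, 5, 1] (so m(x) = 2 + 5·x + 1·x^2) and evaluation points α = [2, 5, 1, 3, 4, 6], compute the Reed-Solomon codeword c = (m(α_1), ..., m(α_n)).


c = [2, 3, 1, 5, 3, 5]

Message polynomial: m(x) = 2 + 5·x + 1·x^2 (mod 7).
For each evaluation point α_i, compute m(α_i) mod 7:
  α_1 = 2: Horner steps 1 → 0 → 2, so m(2) = 2.
  α_2 = 5: Horner steps 1 → 3 → 3, so m(5) = 3.
  α_3 = 1: Horner steps 1 → 6 → 1, so m(1) = 1.
  α_4 = 3: Horner steps 1 → 1 → 5, so m(3) = 5.
  α_5 = 4: Horner steps 1 → 2 → 3, so m(4) = 3.
  α_6 = 6: Horner steps 1 → 4 → 5, so m(6) = 5.
Codeword c = [2, 3, 1, 5, 3, 5] ∈ F_7^6.


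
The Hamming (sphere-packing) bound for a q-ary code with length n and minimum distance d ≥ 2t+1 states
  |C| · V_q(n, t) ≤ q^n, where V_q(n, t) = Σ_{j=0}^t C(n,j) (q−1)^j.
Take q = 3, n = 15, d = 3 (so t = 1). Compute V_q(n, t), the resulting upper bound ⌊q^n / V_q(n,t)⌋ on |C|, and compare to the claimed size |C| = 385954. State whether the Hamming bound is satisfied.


V_q(n, t) = 31, q^n = 14348907, Hamming bound = 462867, |C| = 385954 ≤ bound (satisfied).

Step 1: Compute V_q(n, t) = Σ_{j=0}^1 C(n, j) (q−1)^j.
  j = 0: C(15,0)·(2)^0 = 1·1 = 1.
  j = 1: C(15,1)·(2)^1 = 15·2 = 30.
  V_q(n, t) = 1 + 30 = 31.
Step 2: q^n = 3^15 = 14348907.
Step 3: Hamming bound ⌊q^n / V_q(n,t)⌋ = ⌊14348907/31⌋ = 462867.
Step 4: Compare |C| = 385954 to 462867: satisfied.
The claimed |C| lies below the Hamming bound.


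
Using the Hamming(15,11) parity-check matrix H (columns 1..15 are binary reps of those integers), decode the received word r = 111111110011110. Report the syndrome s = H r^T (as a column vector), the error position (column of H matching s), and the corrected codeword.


s = (1, 1, 0, 0)^T, error position = 12, corrected codeword c = 111111110010110

Compute s = H r^T mod 2 one row at a time:
  s_1 = 1 + 0 + 0 + 1 + 1 + 1 + 1 + 0 = 5 ≡ 1 (mod 2).
  s_2 = 1 + 1 + 1 + 1 + 1 + 1 + 1 + 0 = 7 ≡ 1 (mod 2).
  s_3 = 1 + 1 + 1 + 1 + 0 + 1 + 1 + 0 = 6 ≡ 0 (mod 2).
  s_4 = 1 + 1 + 1 + 1 + 0 + 1 + 1 + 0 = 6 ≡ 0 (mod 2).
s = (1, 1, 0, 0)^T — this equals column 12 of H (binary 1100), so error is at position 12.
Correct: flip bit 12 of r = 111111110011110 to get c = 111111110010110.


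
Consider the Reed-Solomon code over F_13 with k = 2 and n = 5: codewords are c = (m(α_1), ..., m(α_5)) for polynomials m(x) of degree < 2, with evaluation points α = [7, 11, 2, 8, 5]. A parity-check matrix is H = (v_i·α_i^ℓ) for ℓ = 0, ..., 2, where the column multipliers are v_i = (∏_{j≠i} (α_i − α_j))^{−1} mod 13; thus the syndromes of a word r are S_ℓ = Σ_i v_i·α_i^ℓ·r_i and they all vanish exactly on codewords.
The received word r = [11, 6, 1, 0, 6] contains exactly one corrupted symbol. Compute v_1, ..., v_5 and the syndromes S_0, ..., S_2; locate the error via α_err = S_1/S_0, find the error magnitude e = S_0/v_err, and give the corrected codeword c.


S = (10, 11, 3), error at position 5, error magnitude e = 12, c = [11, 6, 1, 0, 7].

Step 1: column multipliers v_i = (∏_{j≠i}(α_i − α_j))^{−1} mod 13.
  i = 1 (α = 7): (7−11)(7−2)(7−8)(7−5) = (−4)·5·(−1)·2 = 40 ≡ 1, so v_1 = 1^{−1} = 1 (mod 13).
  i = 2 (α = 11): (11−7)(11−2)(11−8)(11−5) = 4·9·3·6 = 648 ≡ 11, so v_2 = 11^{−1} = 6 (mod 13).
  i = 3 (α = 2): (2−7)(2−11)(2−8)(2−5) = (−5)·(−9)·(−6)·(−3) = 810 ≡ 4, so v_3 = 4^{−1} = 10 (mod 13).
  i = 4 (α = 8): (8−7)(8−11)(8−2)(8−5) = 1·(−3)·6·3 = −54 ≡ 11, so v_4 = 11^{−1} = 6 (mod 13).
  i = 5 (α = 5): (5−7)(5−11)(5−2)(5−8) = (−2)·(−6)·3·(−3) = −108 ≡ 9, so v_5 = 9^{−1} = 3 (mod 13).
  v = [1, 6, 10, 6, 3].
Step 2: syndromes of r = [11, 6, 1, 0, 6] (all sums mod 13).
  S_0 = Σ v_i r_i = 1·11 + 6·6 + 10·1 + 6·0 + 3·6 = 75 ≡ 10.
  S_1 = Σ v_i α_i r_i = 1·7·11 + 6·11·6 + 10·2·1 + 6·8·0 + 3·5·6 = 583 ≡ 11.
  α_i^2 mod 13 = [10, 4, 4, 12, 12].
  S_2 = Σ v_i α_i^2 r_i = 1·10·11 + 6·4·6 + 10·4·1 + 6·12·0 + 3·12·6 = 510 ≡ 3.
  S = (10, 11, 3) ≠ 0, so r is not a codeword (an error is present).
Step 3: locate the error. For a single error e at position i, S_ℓ = v_i·e·α_i^ℓ, so α_err = S_1/S_0.
  S_0^{−1} = 10^{−1} = 4 (mod 13), so α_err = 11·4 = 44 ≡ 5 = α_5. Error position i = 5.
  Consistency check: S_2/S_1 = 3·6 = 18 ≡ 5 = α_err ✓ (single-error assumption holds).
Step 4: error magnitude e = S_0/v_5 = S_0·∏_{j≠5}(α_5 − α_j) = 10·9 = 90 ≡ 12 (mod 13).
Step 5: correct position 5: c_5 = r_5 − e = 6 − 12 ≡ 7 (mod 13). Hence c = [11, 6, 1, 0, 7].
  Check: interpolating c through the α_i gives m(x) = 10 + 2·x (degree < 2) with m(α_i) = c_i for every i, so c is indeed a codeword.


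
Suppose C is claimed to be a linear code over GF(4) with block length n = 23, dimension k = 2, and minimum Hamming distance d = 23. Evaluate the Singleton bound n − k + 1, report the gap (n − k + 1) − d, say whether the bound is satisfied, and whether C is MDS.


Singleton RHS = n − k + 1 = 22, slack = -1, bound violated (no such code; not MDS).

Singleton bound: d ≤ n − k + 1.
Here n = 23, k = 2, so n − k + 1 = 22.
Given d = 23, check d ≤ 22: NO.
Slack = (n − k + 1) − d = -1.
The slack is negative: d = 23 exceeds n − k + 1 = 22 by 1, so the Singleton bound is violated and no linear [23, 2, 23]_4 code can exist. In particular it is not MDS (MDS requires d = n − k + 1 exactly).
Description: the claimed parameters are [23, 2, 23]_4; such a code would be impossible (violates the Singleton bound).


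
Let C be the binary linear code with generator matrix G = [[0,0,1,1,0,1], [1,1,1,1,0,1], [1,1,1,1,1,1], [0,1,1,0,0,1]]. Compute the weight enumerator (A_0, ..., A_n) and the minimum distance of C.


Weight distribution: A_0 = 1, A_1 = 1, A_2 = 3, A_3 = 6, A_4 = 3, A_5 = 1, A_6 = 1. Minimum distance d = 1.

Enumerate all 2^4 = 16 messages m ∈ F_2^4.
For each, compute codeword c = mG in F_2^6, then tally its weight.
  m = 0000 → c = 000000, weight = 0.
  m = 1000 → c = 001101, weight = 3.
  m = 0100 → c = 111101, weight = 5.
  m = 1100 → c = 110000, weight = 2.
  m = 0010 → c = 111111, weight = 6.
  m = 1010 → c = 110010, weight = 3.
  m = 0110 → c = 000010, weight = 1.
  m = 1110 → c = 001111, weight = 4.
  m = 0001 → c = 011001, weight = 3.
  m = 1001 → c = 010100, weight = 2.
  m = 0101 → c = 100100, weight = 2.
  m = 1101 → c = 101001, weight = 3.
  m = 0011 → c = 100110, weight = 3.
  m = 1011 → c = 101011, weight = 4.
  m = 0111 → c = 011011, weight = 4.
  m = 1111 → c = 010110, weight = 3.
Tally weights:
  weight 0: 1 codewords.
  weight 1: 1 codewords.
  weight 2: 3 codewords.
  weight 3: 6 codewords.
  weight 4: 3 codewords.
  weight 5: 1 codewords.
  weight 6: 1 codewords.
Minimum distance d = smallest w > 0 with A_w > 0 = 1.
Sanity: Σ A_w = 16 = 2^4 = 16 ✓.


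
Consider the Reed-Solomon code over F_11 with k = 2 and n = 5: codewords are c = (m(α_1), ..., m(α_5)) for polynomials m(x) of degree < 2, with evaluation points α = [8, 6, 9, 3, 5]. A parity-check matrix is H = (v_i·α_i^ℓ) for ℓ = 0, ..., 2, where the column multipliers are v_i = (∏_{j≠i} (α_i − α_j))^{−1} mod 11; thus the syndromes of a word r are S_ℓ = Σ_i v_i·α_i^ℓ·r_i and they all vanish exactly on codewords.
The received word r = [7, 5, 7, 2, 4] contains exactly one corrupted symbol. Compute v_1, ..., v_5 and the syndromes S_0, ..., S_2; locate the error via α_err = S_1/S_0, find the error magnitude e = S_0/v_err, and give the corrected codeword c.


S = (9, 4, 3), error at position 3, error magnitude e = 10, c = [7, 5, 8, 2, 4].

Step 1: column multipliers v_i = (∏_{j≠i}(α_i − α_j))^{−1} mod 11.
  i = 1 (α = 8): (8−6)(8−9)(8−3)(8−5) = 2·(−1)·5·3 = −30 ≡ 3, so v_1 = 3^{−1} = 4 (mod 11).
  i = 2 (α = 6): (6−8)(6−9)(6−3)(6−5) = (−2)·(−3)·3·1 = 18 ≡ 7, so v_2 = 7^{−1} = 8 (mod 11).
  i = 3 (α = 9): (9−8)(9−6)(9−3)(9−5) = 1·3·6·4 = 72 ≡ 6, so v_3 = 6^{−1} = 2 (mod 11).
  i = 4 (α = 3): (3−8)(3−6)(3−9)(3−5) = (−5)·(−3)·(−6)·(−2) = 180 ≡ 4, so v_4 = 4^{−1} = 3 (mod 11).
  i = 5 (α = 5): (5−8)(5−6)(5−9)(5−3) = (−3)·(−1)·(−4)·2 = −24 ≡ 9, so v_5 = 9^{−1} = 5 (mod 11).
  v = [4, 8, 2, 3, 5].
Step 2: syndromes of r = [7, 5, 7, 2, 4] (all sums mod 11).
  S_0 = Σ v_i r_i = 4·7 + 8·5 + 2·7 + 3·2 + 5·4 = 108 ≡ 9.
  S_1 = Σ v_i α_i r_i = 4·8·7 + 8·6·5 + 2·9·7 + 3·3·2 + 5·5·4 = 708 ≡ 4.
  α_i^2 mod 11 = [9, 3, 4, 9, 3].
  S_2 = Σ v_i α_i^2 r_i = 4·9·7 + 8·3·5 + 2·4·7 + 3·9·2 + 5·3·4 = 542 ≡ 3.
  S = (9, 4, 3) ≠ 0, so r is not a codeword (an error is present).
Step 3: locate the error. For a single error e at position i, S_ℓ = v_i·e·α_i^ℓ, so α_err = S_1/S_0.
  S_0^{−1} = 9^{−1} = 5 (mod 11), so α_err = 4·5 = 20 ≡ 9 = α_3. Error position i = 3.
  Consistency check: S_2/S_1 = 3·3 = 9 ≡ 9 = α_err ✓ (single-error assumption holds).
Step 4: error magnitude e = S_0/v_3 = S_0·∏_{j≠3}(α_3 − α_j) = 9·6 = 54 ≡ 10 (mod 11).
Step 5: correct position 3: c_3 = r_3 − e = 7 − 10 ≡ 8 (mod 11). Hence c = [7, 5, 8, 2, 4].
  Check: interpolating c through the α_i gives m(x) = 10 + 1·x (degree < 2) with m(α_i) = c_i for every i, so c is indeed a codeword.


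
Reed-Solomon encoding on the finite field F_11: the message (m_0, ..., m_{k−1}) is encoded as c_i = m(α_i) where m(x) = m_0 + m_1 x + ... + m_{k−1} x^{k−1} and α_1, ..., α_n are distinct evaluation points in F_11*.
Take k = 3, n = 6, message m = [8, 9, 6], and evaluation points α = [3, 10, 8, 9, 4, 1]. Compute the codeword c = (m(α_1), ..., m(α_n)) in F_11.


c = [1, 5, 2, 3, 8, 1]

Message polynomial: m(x) = 8 + 9·x + 6·x^2 (mod 11).
For each evaluation point α_i, compute m(α_i) mod 11:
  α_1 = 3: Horner steps 6 → 5 → 1, so m(3) = 1.
  α_2 = 10: Horner steps 6 → 3 → 5, so m(10) = 5.
  α_3 = 8: Horner steps 6 → 2 → 2, so m(8) = 2.
  α_4 = 9: Horner steps 6 → 8 → 3, so m(9) = 3.
  α_5 = 4: Horner steps 6 → 0 → 8, so m(4) = 8.
  α_6 = 1: Horner steps 6 → 4 → 1, so m(1) = 1.
Codeword c = [1, 5, 2, 3, 8, 1] ∈ F_11^6.


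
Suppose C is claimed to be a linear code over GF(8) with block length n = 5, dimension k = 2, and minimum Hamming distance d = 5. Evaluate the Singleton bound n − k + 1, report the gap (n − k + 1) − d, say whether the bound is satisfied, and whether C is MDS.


Singleton RHS = n − k + 1 = 4, slack = -1, bound violated (no such code; not MDS).

Singleton bound: d ≤ n − k + 1.
Here n = 5, k = 2, so n − k + 1 = 4.
Given d = 5, check d ≤ 4: NO.
Slack = (n − k + 1) − d = -1.
The slack is negative: d = 5 exceeds n − k + 1 = 4 by 1, so the Singleton bound is violated and no linear [5, 2, 5]_8 code can exist. In particular it is not MDS (MDS requires d = n − k + 1 exactly).
Description: the claimed parameters are [5, 2, 5]_8; such a code would be impossible (violates the Singleton bound).


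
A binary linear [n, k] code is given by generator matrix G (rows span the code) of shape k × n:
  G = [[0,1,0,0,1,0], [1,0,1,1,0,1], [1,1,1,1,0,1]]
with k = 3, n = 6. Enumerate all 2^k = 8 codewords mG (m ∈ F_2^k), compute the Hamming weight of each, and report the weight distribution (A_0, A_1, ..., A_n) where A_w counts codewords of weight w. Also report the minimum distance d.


Weight distribution: A_0 = 1, A_1 = 2, A_2 = 1, A_4 = 1, A_5 = 2, A_6 = 1. Minimum distance d = 1.

Enumerate all 2^3 = 8 messages m ∈ F_2^3.
For each, compute codeword c = mG in F_2^6, then tally its weight.
  m = 000 → c = 000000, weight = 0.
  m = 100 → c = 010010, weight = 2.
  m = 010 → c = 101101, weight = 4.
  m = 110 → c = 111111, weight = 6.
  m = 001 → c = 111101, weight = 5.
  m = 101 → c = 101111, weight = 5.
  m = 011 → c = 010000, weight = 1.
  m = 111 → c = 000010, weight = 1.
Tally weights:
  weight 0: 1 codewords.
  weight 1: 2 codewords.
  weight 2: 1 codewords.
  weight 4: 1 codewords.
  weight 5: 2 codewords.
  weight 6: 1 codewords.
Minimum distance d = smallest w > 0 with A_w > 0 = 1.
Sanity: Σ A_w = 8 = 2^3 = 8 ✓.


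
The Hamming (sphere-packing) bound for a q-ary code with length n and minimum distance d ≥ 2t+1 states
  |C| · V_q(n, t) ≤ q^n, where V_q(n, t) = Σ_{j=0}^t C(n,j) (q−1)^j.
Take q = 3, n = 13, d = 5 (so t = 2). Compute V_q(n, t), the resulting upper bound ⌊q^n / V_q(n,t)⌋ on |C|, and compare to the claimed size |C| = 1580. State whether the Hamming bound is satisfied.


V_q(n, t) = 339, q^n = 1594323, Hamming bound = 4703, |C| = 1580 ≤ bound (satisfied).

Step 1: Compute V_q(n, t) = Σ_{j=0}^2 C(n, j) (q−1)^j.
  j = 0: C(13,0)·(2)^0 = 1·1 = 1.
  j = 1: C(13,1)·(2)^1 = 13·2 = 26.
  j = 2: C(13,2)·(2)^2 = 78·4 = 312.
  V_q(n, t) = 1 + 26 + 312 = 339.
Step 2: q^n = 3^13 = 1594323.
Step 3: Hamming bound ⌊q^n / V_q(n,t)⌋ = ⌊1594323/339⌋ = 4703.
Step 4: Compare |C| = 1580 to 4703: satisfied.
The claimed |C| lies below the Hamming bound.


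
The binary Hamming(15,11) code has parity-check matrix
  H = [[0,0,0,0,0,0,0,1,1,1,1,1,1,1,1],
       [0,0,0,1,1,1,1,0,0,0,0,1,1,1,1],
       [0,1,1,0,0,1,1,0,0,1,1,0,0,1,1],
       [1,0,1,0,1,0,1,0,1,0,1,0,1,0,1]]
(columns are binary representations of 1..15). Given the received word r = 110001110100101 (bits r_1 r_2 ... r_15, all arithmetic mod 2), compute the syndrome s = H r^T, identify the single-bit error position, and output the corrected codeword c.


s = (0, 0, 1, 0)^T, error position = 2, corrected codeword c = 100001110100101

Compute s = H r^T mod 2 one row at a time:
  s_1 = 1 + 0 + 1 + 0 + 0 + 1 + 0 + 1 = 4 ≡ 0 (mod 2).
  s_2 = 0 + 0 + 1 + 1 + 0 + 1 + 0 + 1 = 4 ≡ 0 (mod 2).
  s_3 = 1 + 0 + 1 + 1 + 1 + 0 + 0 + 1 = 5 ≡ 1 (mod 2).
  s_4 = 1 + 0 + 0 + 1 + 0 + 0 + 1 + 1 = 4 ≡ 0 (mod 2).
s = (0, 0, 1, 0)^T — this equals column 2 of H (binary 0010), so error is at position 2.
Correct: flip bit 2 of r = 110001110100101 to get c = 100001110100101.


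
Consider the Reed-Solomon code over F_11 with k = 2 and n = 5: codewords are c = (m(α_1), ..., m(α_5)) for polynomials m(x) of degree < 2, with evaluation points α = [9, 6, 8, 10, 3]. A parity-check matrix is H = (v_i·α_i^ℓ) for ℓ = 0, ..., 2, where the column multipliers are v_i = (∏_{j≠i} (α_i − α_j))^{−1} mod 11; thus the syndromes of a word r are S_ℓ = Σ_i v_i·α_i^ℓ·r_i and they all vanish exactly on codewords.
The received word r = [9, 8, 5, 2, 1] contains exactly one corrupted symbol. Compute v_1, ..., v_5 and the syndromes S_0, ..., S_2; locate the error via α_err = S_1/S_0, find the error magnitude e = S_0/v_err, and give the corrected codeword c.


S = (9, 5, 4), error at position 5, error magnitude e = 5, c = [9, 8, 5, 2, 7].

Step 1: column multipliers v_i = (∏_{j≠i}(α_i − α_j))^{−1} mod 11.
  i = 1 (α = 9): (9−6)(9−8)(9−10)(9−3) = 3·1·(−1)·6 = −18 ≡ 4, so v_1 = 4^{−1} = 3 (mod 11).
  i = 2 (α = 6): (6−9)(6−8)(6−10)(6−3) = (−3)·(−2)·(−4)·3 = −72 ≡ 5, so v_2 = 5^{−1} = 9 (mod 11).
  i = 3 (α = 8): (8−9)(8−6)(8−10)(8−3) = (−1)·2·(−2)·5 = 20 ≡ 9, so v_3 = 9^{−1} = 5 (mod 11).
  i = 4 (α = 10): (10−9)(10−6)(10−8)(10−3) = 1·4·2·7 = 56 ≡ 1, so v_4 = 1^{−1} = 1 (mod 11).
  i = 5 (α = 3): (3−9)(3−6)(3−8)(3−10) = (−6)·(−3)·(−5)·(−7) = 630 ≡ 3, so v_5 = 3^{−1} = 4 (mod 11).
  v = [3, 9, 5, 1, 4].
Step 2: syndromes of r = [9, 8, 5, 2, 1] (all sums mod 11).
  S_0 = Σ v_i r_i = 3·9 + 9·8 + 5·5 + 1·2 + 4·1 = 130 ≡ 9.
  S_1 = Σ v_i α_i r_i = 3·9·9 + 9·6·8 + 5·8·5 + 1·10·2 + 4·3·1 = 907 ≡ 5.
  α_i^2 mod 11 = [4, 3, 9, 1, 9].
  S_2 = Σ v_i α_i^2 r_i = 3·4·9 + 9·3·8 + 5·9·5 + 1·1·2 + 4·9·1 = 587 ≡ 4.
  S = (9, 5, 4) ≠ 0, so r is not a codeword (an error is present).
Step 3: locate the error. For a single error e at position i, S_ℓ = v_i·e·α_i^ℓ, so α_err = S_1/S_0.
  S_0^{−1} = 9^{−1} = 5 (mod 11), so α_err = 5·5 = 25 ≡ 3 = α_5. Error position i = 5.
  Consistency check: S_2/S_1 = 4·9 = 36 ≡ 3 = α_err ✓ (single-error assumption holds).
Step 4: error magnitude e = S_0/v_5 = S_0·∏_{j≠5}(α_5 − α_j) = 9·3 = 27 ≡ 5 (mod 11).
Step 5: correct position 5: c_5 = r_5 − e = 1 − 5 ≡ 7 (mod 11). Hence c = [9, 8, 5, 2, 7].
  Check: interpolating c through the α_i gives m(x) = 6 + 4·x (degree < 2) with m(α_i) = c_i for every i, so c is indeed a codeword.
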